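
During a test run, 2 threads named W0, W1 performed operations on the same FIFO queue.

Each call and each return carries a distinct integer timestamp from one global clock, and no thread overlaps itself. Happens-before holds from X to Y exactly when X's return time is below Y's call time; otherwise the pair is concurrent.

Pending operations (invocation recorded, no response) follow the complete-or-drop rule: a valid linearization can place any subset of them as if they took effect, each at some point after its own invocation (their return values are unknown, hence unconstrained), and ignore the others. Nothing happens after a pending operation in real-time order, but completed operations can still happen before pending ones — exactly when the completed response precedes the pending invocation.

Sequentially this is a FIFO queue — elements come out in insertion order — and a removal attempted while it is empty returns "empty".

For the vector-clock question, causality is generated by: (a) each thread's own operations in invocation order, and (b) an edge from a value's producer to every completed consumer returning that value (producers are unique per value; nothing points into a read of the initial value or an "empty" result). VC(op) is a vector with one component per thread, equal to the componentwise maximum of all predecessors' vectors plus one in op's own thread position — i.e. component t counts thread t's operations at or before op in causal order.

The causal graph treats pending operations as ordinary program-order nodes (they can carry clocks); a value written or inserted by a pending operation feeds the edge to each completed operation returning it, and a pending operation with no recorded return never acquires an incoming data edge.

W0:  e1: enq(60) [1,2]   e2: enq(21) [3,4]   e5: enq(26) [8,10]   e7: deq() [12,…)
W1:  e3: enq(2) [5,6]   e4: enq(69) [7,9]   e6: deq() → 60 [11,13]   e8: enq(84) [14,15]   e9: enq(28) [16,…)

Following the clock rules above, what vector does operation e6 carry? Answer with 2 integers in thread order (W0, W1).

(1, 3)

invoked at 5, e3 has no predecessors; its own W1 bump gives (0, 1)
invoked at 1, e1 has no predecessors; its own W0 bump gives (1, 0)
e4, invoked 7, takes VC(e3)=(0, 1) under max, adds 1 for W1 → (0, 2)
e2, invoked 3, takes VC(e1)=(1, 0) under max, adds 1 for W0 → (2, 0)
e5, invoked 8, takes VC(e2)=(2, 0) under max, adds 1 for W0 → (3, 0)
e6, invoked 11, takes VC(e1)=(1, 0), VC(e4)=(0, 2) under max, adds 1 for W1 → (1, 3)
e7, invoked 12, takes VC(e5)=(3, 0) under max, adds 1 for W0 → (4, 0)
e8, invoked 14, takes VC(e6)=(1, 3) under max, adds 1 for W1 → (1, 4)
e9, invoked 16, takes VC(e8)=(1, 4) under max, adds 1 for W1 → (1, 5)
target: VC(e6) = (1, 3)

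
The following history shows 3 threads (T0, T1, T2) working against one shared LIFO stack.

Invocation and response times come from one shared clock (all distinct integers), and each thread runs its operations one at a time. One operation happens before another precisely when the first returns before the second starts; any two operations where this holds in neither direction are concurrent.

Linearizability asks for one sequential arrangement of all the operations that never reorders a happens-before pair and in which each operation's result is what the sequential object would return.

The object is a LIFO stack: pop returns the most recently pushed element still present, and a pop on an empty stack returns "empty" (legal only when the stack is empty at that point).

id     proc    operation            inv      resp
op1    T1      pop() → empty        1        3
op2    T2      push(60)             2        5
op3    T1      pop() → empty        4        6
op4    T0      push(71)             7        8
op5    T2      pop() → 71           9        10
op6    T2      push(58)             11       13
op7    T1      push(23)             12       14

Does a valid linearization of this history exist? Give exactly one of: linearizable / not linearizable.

one valid linearization: op1, op3, op2, op4, op5, op6, op7
1. op1 pop() → empty, leaving stack <>
2. op3 pop() → empty, leaving stack <>
3. op2 push(60), leaving stack <60>
4. op4 push(71), leaving stack <60,71>
5. op5 pop() → 71, leaving stack <60>
6. op6 push(58), leaving stack <60,58>
7. op7 push(23), leaving stack <60,58,23>

linearizable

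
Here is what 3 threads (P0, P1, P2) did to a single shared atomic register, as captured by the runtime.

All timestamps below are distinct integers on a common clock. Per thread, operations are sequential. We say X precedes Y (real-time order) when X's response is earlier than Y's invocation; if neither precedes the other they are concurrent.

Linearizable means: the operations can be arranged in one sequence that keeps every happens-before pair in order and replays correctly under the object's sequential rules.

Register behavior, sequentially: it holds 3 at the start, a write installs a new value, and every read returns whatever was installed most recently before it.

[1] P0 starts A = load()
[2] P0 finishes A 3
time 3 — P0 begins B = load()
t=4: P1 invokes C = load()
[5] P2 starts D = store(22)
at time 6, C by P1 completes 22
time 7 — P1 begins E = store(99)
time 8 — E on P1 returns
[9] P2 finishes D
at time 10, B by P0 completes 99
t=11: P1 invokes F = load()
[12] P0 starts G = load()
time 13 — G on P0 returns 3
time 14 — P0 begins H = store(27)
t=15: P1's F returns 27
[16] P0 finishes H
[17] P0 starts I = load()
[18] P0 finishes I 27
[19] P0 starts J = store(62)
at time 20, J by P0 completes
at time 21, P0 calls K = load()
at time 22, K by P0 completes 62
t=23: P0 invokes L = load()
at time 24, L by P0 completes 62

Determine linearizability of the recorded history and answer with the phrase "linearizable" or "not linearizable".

not linearizable

the violation lands at event 13, G's response at time 13: events 1..12 linearize, events 1..13 do not
all 12 real-time-respecting orders fail — 6 completed atomic register operations, no legal replay
completion choices over the 1 pending operation (F) were checked; none helps
e.g. A, B, C, D, E, G (pending dropped): illegal at step 2, since B load() → 99 cannot apply there
e.g. A, B, C, E, D, G (pending dropped): illegal at step 2, since B load() → 99 cannot apply there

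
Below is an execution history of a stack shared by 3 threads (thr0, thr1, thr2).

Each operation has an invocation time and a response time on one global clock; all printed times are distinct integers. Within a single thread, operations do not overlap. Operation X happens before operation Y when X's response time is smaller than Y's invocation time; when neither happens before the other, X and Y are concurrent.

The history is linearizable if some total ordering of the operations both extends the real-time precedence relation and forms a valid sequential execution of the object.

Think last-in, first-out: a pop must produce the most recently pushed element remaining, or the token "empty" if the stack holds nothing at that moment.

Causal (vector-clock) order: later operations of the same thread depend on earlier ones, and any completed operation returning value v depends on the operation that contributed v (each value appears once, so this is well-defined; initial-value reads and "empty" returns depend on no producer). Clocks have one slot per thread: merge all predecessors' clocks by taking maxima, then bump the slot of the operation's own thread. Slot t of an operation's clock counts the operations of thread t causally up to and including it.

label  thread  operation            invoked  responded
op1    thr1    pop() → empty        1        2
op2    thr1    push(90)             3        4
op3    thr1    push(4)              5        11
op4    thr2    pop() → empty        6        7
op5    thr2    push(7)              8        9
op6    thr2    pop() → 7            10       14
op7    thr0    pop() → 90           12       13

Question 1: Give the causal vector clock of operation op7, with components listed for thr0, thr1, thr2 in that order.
(1, 2, 0)

op4 (invocation 6): nothing precedes it; thr2's component alone gives (0, 0, 1)
op1 (invocation 1): nothing precedes it; thr1's component alone gives (0, 1, 0)
invoked at 8, op5 merges VC(op4)=(0, 0, 1) and bumps thr2's slot → (0, 0, 2)
invoked at 3, op2 merges VC(op1)=(0, 1, 0) and bumps thr1's slot → (0, 2, 0)
invoked at 10, op6 merges VC(op5)=(0, 0, 2) and bumps thr2's slot → (0, 0, 3)
invoked at 5, op3 merges VC(op2)=(0, 2, 0) and bumps thr1's slot → (0, 3, 0)
invoked at 12, op7 merges VC(op2)=(0, 2, 0) and bumps thr0's slot → (1, 2, 0)
target: VC(op7) = (1, 2, 0)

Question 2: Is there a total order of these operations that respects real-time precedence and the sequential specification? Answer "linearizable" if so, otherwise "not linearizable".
not linearizable

already the first 7 events (up to op4's response at time 7) admit no linearization; the first 6 still do
exactly one order of the 3 completed ops respects real time; the stack replay fails
no completion choice of the 1 pending operation (op3) rescues it — every subset was tried
e.g. op1, op2, op4 (pending dropped): illegal at step 3, since op4 pop() → empty cannot apply there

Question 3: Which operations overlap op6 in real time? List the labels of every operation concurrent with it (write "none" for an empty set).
op3, op7

op6 spans [10,14]: anything still running between times 10 and 14 counts as concurrent
op1 [1,2]: before
op2 [3,4]: before
op3 [5,11]: concurrent
op4 [6,7]: before
op5 [8,9]: before
op7 [12,13]: concurrent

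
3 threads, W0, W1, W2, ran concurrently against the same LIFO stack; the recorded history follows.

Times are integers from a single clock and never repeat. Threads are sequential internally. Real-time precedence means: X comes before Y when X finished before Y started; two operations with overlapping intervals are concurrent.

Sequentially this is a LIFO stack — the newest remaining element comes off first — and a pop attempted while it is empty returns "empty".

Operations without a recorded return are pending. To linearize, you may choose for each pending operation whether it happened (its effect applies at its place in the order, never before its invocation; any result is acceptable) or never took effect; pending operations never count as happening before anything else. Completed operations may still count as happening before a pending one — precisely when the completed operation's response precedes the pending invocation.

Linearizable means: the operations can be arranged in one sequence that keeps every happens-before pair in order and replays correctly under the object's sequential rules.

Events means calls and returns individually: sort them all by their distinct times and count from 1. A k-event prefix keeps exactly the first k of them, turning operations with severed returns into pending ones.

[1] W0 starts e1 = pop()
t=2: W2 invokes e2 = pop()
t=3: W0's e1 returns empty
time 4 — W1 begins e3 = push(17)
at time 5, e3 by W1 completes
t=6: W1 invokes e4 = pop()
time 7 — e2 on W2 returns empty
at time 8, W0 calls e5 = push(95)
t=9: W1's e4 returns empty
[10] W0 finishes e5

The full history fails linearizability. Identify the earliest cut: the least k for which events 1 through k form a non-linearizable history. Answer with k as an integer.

9

one valid order for events 1..8 is e1, e2, e3:
step 1: e1 pop() → empty — stack <>
step 2: e2 pop() → empty — stack <>
step 3: e3 push(17) — stack <17>
adding event 9 (e4 responds at 9) leaves no legal real-time order
include/drop combinations of the 1 pending operation (e5) were all tried; none helps
take e1, e2, e3, e4 (pending dropped): step 4 already fails, because e4 pop() → empty cannot occur there
take e1, e3, e2, e4 (pending dropped): step 3 already fails, because e2 pop() → empty cannot occur there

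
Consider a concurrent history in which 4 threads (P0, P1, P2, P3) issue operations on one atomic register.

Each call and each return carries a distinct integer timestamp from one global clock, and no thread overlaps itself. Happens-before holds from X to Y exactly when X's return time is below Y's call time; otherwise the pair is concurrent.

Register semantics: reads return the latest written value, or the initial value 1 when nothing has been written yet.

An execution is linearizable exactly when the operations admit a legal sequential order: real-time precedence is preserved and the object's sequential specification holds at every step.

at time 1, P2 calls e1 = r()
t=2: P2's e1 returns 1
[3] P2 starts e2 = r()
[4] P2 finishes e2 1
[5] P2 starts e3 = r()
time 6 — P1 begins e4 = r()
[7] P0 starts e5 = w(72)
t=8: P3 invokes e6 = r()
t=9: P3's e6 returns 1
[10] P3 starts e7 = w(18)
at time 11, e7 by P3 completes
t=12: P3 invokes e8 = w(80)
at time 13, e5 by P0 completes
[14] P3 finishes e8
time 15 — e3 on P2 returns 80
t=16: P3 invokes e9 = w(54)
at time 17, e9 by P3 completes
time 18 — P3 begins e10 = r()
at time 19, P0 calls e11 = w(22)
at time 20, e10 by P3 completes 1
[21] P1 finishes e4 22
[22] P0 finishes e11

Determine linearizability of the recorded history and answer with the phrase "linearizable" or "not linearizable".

not linearizable

through event 19 a valid linearization exists; event 20 (e10 responding at time 20) ends that
the 9 completed operations admit 20 real-time orders; each fails the atomic register replay
include/drop combinations of the 2 pending operations (e4, e11) were all tried; none helps
for example e1, e2, e3, e5, e6, e7, e8, e9, e10 (pending dropped) fails at step 3: e3 r() → 80 is not legal there
for example e1, e2, e3, e6, e5, e7, e8, e9, e10 (pending dropped) fails at step 3: e3 r() → 80 is not legal there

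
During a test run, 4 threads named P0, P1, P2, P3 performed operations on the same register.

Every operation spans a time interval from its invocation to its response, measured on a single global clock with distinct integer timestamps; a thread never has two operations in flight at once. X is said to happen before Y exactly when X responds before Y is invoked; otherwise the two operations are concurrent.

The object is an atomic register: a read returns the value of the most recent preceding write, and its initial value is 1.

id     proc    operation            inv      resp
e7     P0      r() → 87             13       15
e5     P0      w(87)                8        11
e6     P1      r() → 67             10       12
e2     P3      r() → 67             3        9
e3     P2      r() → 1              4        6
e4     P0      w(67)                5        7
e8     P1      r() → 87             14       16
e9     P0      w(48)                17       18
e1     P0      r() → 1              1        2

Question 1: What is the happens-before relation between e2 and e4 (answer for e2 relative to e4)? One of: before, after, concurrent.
Answer: concurrent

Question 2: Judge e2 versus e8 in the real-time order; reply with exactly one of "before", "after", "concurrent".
Answer: before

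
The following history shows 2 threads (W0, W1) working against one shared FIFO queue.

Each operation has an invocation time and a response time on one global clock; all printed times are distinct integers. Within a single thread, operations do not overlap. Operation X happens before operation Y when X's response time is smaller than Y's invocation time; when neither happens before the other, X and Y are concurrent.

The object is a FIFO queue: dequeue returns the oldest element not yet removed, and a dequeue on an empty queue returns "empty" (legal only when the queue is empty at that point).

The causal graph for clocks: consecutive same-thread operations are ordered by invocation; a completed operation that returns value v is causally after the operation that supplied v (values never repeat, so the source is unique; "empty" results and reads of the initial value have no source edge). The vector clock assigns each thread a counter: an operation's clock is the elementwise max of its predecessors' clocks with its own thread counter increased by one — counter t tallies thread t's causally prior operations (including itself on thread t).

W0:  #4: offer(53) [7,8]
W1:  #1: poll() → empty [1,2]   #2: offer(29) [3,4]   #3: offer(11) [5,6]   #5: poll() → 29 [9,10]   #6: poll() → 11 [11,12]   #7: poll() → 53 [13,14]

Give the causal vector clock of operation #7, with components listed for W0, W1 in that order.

(1, 6)

VC(#1, invoked at 1): no causal predecessors; +1 on W1 → (0, 1)
VC(#4, invoked at 7): no causal predecessors; +1 on W0 → (1, 0)
from VC(#1)=(0, 1), #2 (invoked 3) maxes components and bumps W1 → (0, 2)
from VC(#2)=(0, 2), #3 (invoked 5) maxes components and bumps W1 → (0, 3)
from VC(#2)=(0, 2), VC(#3)=(0, 3), #5 (invoked 9) maxes components and bumps W1 → (0, 4)
from VC(#3)=(0, 3), VC(#5)=(0, 4), #6 (invoked 11) maxes components and bumps W1 → (0, 5)
from VC(#4)=(1, 0), VC(#6)=(0, 5), #7 (invoked 13) maxes components and bumps W1 → (1, 6)
target: VC(#7) = (1, 6)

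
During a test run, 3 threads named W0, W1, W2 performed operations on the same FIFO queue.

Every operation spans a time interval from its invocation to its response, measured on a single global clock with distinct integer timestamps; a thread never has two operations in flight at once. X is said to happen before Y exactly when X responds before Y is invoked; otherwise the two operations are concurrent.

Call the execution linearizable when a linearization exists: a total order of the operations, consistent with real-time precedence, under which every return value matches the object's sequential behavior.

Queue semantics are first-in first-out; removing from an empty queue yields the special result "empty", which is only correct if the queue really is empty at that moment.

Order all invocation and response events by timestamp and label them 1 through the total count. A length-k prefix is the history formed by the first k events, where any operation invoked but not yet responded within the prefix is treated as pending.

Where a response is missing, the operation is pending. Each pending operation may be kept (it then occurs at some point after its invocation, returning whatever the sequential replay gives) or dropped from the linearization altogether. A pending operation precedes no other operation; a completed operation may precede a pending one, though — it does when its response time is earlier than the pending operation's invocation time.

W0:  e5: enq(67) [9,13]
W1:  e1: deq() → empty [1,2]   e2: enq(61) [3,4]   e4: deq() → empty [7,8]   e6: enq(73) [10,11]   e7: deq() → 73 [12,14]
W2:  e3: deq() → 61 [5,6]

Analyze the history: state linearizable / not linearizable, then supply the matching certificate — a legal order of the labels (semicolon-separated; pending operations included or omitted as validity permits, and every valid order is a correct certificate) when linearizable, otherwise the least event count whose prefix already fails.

linearizable — witness: e1; e2; e3; e4; e6; e5; e7

1. e1 deq() → empty, leaving queue <>
2. e2 enq(61), leaving queue <61>
3. e3 deq() → 61, leaving queue <>
4. e4 deq() → empty, leaving queue <>
5. e6 enq(73), leaving queue <73>
6. e5 enq(67), leaving queue <73,67>
7. e7 deq() → 73, leaving queue <67>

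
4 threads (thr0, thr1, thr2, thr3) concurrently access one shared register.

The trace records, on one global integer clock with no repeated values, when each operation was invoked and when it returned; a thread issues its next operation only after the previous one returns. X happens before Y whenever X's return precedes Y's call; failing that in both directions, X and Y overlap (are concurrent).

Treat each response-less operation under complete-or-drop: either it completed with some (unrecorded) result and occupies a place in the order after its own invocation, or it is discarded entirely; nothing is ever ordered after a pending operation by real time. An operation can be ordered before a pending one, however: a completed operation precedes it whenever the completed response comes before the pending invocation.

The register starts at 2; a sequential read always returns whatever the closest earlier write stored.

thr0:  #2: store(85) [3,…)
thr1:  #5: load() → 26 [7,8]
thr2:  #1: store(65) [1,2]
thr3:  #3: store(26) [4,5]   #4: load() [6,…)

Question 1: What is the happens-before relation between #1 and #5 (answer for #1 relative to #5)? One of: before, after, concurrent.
Answer: before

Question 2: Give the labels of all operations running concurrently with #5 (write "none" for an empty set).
Answer: #2, #4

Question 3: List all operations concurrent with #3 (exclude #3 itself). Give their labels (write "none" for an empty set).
Answer: #2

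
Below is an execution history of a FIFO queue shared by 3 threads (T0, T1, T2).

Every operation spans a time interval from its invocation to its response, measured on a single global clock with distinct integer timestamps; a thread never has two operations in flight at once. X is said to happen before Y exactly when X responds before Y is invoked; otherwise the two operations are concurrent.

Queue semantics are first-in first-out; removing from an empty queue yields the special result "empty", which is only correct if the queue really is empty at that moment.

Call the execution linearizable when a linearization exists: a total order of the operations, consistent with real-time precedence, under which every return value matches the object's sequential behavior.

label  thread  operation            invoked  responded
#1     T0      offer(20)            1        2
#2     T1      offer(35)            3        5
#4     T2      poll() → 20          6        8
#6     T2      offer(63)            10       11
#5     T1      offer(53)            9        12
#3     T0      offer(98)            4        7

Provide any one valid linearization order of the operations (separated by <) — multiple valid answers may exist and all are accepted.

#1 < #2 < #3 < #4 < #5 < #6

after step 1 (#1 offer(20)): queue <20>
after step 2 (#2 offer(35)): queue <20,35>
after step 3 (#3 offer(98)): queue <20,35,98>
after step 4 (#4 poll() → 20): queue <35,98>
after step 5 (#5 offer(53)): queue <35,98,53>
after step 6 (#6 offer(63)): queue <35,98,53,63>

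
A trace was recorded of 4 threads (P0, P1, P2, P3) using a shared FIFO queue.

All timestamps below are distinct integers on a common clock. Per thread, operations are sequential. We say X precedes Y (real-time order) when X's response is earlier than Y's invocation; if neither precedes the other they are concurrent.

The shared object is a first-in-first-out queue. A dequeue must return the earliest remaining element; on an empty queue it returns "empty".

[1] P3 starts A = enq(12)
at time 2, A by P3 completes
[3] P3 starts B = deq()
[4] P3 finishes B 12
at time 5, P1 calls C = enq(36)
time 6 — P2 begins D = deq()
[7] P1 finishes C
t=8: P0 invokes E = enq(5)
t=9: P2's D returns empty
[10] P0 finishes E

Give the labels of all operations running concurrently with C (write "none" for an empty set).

D

C spans [5,7]; an op avoiding the whole window 5..7 is ordered, any other is concurrent
A [1,2]: before
B [3,4]: before
D [6,9]: concurrent
E [8,10]: after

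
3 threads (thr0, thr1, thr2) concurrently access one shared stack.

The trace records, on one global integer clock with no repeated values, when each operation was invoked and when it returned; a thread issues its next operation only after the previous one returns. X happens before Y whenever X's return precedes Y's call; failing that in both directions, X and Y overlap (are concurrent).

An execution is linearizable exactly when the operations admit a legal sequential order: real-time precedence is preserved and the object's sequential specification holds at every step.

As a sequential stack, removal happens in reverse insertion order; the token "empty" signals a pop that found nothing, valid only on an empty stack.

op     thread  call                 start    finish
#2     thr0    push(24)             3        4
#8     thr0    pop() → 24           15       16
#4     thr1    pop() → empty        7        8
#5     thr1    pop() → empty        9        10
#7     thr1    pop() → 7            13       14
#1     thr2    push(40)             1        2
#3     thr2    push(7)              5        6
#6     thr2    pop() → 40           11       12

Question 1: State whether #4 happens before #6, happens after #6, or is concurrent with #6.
#4 spans [7,8], #6 spans [11,12]
resp(#4)=8 < inv(#6)=11

before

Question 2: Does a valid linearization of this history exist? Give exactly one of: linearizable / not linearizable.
the violation lands at event 8, #4's response at time 8: events 1..7 linearize, events 1..8 do not
exactly one order of the 4 completed ops respects real time; the stack replay fails
take #1, #2, #3, #4: step 4 already fails, because #4 pop() → empty cannot occur there

not linearizable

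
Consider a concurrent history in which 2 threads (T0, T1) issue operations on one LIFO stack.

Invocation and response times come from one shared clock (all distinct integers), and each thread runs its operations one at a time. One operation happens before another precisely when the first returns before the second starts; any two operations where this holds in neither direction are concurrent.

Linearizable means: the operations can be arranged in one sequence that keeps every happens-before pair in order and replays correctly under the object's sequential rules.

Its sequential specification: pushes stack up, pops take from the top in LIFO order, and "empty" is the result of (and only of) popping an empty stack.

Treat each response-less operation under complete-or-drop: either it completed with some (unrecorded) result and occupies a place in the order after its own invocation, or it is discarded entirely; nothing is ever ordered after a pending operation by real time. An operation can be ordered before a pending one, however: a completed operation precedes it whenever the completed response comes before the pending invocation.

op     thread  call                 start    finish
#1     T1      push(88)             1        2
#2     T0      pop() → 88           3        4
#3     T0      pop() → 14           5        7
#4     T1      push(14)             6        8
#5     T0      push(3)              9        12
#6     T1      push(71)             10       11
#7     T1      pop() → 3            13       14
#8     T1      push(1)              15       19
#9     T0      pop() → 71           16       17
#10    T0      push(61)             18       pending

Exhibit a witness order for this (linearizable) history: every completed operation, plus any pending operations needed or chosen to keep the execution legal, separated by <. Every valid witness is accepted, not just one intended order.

#1 < #2 < #4 < #3 < #6 < #5 < #7 < #9 < #8

1. #1 push(88), leaving stack <88>
2. #2 pop() → 88, leaving stack <>
3. #4 push(14), leaving stack <14>
4. #3 pop() → 14, leaving stack <>
5. #6 push(71), leaving stack <71>
6. #5 push(3), leaving stack <71,3>
7. #7 pop() → 3, leaving stack <71>
8. #9 pop() → 71, leaving stack <>
9. #8 push(1), leaving stack <1>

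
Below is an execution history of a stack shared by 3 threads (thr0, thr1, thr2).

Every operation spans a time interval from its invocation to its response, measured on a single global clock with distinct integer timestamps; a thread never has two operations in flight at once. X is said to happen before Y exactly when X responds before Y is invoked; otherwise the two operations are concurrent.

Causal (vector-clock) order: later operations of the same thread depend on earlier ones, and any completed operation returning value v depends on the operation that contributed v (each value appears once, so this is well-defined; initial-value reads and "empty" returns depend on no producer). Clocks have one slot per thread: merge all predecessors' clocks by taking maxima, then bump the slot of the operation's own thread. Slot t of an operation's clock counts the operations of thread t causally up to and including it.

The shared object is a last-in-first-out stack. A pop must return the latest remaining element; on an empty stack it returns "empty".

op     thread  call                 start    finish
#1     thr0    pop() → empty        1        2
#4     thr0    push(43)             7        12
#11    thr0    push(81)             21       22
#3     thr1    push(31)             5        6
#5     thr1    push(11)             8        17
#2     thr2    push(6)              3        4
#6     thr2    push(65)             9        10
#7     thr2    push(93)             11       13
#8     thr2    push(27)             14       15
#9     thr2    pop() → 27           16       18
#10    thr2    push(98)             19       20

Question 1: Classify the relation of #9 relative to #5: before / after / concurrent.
#9 spans [16,18], #5 spans [8,17]
the intervals overlap in both directions

concurrent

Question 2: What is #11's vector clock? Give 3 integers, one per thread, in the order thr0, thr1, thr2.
root op #2, invoked 3: fresh clock plus thr2's own tick → (0, 0, 1)
root op #3, invoked 5: fresh clock plus thr1's own tick → (0, 1, 0)
root op #1, invoked 1: fresh clock plus thr0's own tick → (1, 0, 0)
VC(#6, invoked at 9): max of VC(#2)=(0, 0, 1), then +1 on thread thr2 → (0, 0, 2)
VC(#5, invoked at 8): max of VC(#3)=(0, 1, 0), then +1 on thread thr1 → (0, 2, 0)
VC(#4, invoked at 7): max of VC(#1)=(1, 0, 0), then +1 on thread thr0 → (2, 0, 0)
VC(#7, invoked at 11): max of VC(#6)=(0, 0, 2), then +1 on thread thr2 → (0, 0, 3)
VC(#11, invoked at 21): max of VC(#4)=(2, 0, 0), then +1 on thread thr0 → (3, 0, 0)
VC(#8, invoked at 14): max of VC(#7)=(0, 0, 3), then +1 on thread thr2 → (0, 0, 4)
VC(#9, invoked at 16): max of VC(#8)=(0, 0, 4), then +1 on thread thr2 → (0, 0, 5)
VC(#10, invoked at 19): max of VC(#9)=(0, 0, 5), then +1 on thread thr2 → (0, 0, 6)
target: VC(#11) = (3, 0, 0)

(3, 0, 0)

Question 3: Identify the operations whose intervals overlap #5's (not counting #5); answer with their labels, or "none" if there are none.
overlap test against #5 [8,17]: concurrent iff the interval meets 8..17
#1 [1,2]: before
#2 [3,4]: before
#3 [5,6]: before
#4 [7,12]: concurrent
#6 [9,10]: concurrent
#7 [11,13]: concurrent
#8 [14,15]: concurrent
#9 [16,18]: concurrent
#10 [19,20]: after
#11 [21,22]: after

#4, #6, #7, #8, #9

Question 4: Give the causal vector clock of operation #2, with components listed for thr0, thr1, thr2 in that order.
VC(#2, invoked at 3): no causal predecessors; +1 on thr2 → (0, 0, 1)
VC(#3, invoked at 5): no causal predecessors; +1 on thr1 → (0, 1, 0)
VC(#1, invoked at 1): no causal predecessors; +1 on thr0 → (1, 0, 0)
from VC(#2)=(0, 0, 1), #6 (invoked 9) maxes components and bumps thr2 → (0, 0, 2)
from VC(#3)=(0, 1, 0), #5 (invoked 8) maxes components and bumps thr1 → (0, 2, 0)
from VC(#1)=(1, 0, 0), #4 (invoked 7) maxes components and bumps thr0 → (2, 0, 0)
from VC(#6)=(0, 0, 2), #7 (invoked 11) maxes components and bumps thr2 → (0, 0, 3)
from VC(#4)=(2, 0, 0), #11 (invoked 21) maxes components and bumps thr0 → (3, 0, 0)
from VC(#7)=(0, 0, 3), #8 (invoked 14) maxes components and bumps thr2 → (0, 0, 4)
from VC(#8)=(0, 0, 4), #9 (invoked 16) maxes components and bumps thr2 → (0, 0, 5)
from VC(#9)=(0, 0, 5), #10 (invoked 19) maxes components and bumps thr2 → (0, 0, 6)
target: VC(#2) = (0, 0, 1)

(0, 0, 1)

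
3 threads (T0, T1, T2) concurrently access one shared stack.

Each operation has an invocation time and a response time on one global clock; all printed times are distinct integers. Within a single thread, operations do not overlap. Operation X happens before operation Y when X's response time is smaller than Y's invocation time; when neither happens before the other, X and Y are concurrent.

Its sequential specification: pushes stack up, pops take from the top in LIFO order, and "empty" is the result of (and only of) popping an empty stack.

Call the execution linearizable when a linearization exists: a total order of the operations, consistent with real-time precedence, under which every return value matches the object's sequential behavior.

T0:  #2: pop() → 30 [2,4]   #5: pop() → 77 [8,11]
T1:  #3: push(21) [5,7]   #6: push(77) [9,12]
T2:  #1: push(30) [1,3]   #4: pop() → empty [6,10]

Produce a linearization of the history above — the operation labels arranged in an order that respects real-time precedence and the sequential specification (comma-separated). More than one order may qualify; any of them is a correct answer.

#1, #2, #4, #3, #6, #5

step 1: #1 push(30) — stack <30>
step 2: #2 pop() → 30 — stack <>
step 3: #4 pop() → empty — stack <>
step 4: #3 push(21) — stack <21>
step 5: #6 push(77) — stack <21,77>
step 6: #5 pop() → 77 — stack <21>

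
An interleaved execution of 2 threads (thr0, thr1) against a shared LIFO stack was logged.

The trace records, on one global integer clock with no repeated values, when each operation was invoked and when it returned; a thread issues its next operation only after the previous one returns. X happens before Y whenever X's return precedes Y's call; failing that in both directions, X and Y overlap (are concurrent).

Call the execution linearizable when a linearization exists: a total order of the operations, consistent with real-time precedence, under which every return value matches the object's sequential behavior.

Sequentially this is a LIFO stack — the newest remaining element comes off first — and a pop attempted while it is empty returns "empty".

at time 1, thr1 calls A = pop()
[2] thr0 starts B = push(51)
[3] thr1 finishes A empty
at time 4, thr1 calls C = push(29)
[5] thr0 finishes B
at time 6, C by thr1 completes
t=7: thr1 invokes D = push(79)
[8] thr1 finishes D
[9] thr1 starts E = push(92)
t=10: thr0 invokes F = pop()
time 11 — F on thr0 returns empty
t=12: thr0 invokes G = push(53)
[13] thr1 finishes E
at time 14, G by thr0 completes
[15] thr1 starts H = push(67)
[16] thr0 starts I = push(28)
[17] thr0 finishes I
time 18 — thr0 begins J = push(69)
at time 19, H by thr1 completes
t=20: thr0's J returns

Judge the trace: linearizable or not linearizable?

not linearizable

prefix check: 1..10 passes, 1..11 fails once F's time-11 response joins
no legal order exists: 3 real-time-consistent candidates over 5 completed LIFO stack operations, all rejected
include/drop combinations of the 1 pending operation (E) were all tried; none helps
sample order A, B, C, D, F (pending dropped) stalls at step 5 — F pop() → empty has no legal effect
sample order A, C, B, D, F (pending dropped) stalls at step 5 — F pop() → empty has no legal effect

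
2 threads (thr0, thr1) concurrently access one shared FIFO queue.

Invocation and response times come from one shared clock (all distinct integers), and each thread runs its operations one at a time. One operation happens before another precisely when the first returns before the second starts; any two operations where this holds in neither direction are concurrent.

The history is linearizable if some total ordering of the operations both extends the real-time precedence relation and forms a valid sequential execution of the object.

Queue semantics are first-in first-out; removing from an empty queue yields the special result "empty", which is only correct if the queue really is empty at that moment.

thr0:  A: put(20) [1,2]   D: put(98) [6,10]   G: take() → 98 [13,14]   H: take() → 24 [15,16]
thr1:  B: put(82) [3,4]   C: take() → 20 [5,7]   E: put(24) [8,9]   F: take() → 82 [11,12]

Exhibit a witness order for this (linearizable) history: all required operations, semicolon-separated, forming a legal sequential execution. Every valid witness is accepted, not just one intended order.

step 1: A put(20) — queue <20>
step 2: B put(82) — queue <20,82>
step 3: C take() → 20 — queue <82>
step 4: D put(98) — queue <82,98>
step 5: E put(24) — queue <82,98,24>
step 6: F take() → 82 — queue <98,24>
step 7: G take() → 98 — queue <24>
step 8: H take() → 24 — queue <>

A; B; C; D; E; F; G; H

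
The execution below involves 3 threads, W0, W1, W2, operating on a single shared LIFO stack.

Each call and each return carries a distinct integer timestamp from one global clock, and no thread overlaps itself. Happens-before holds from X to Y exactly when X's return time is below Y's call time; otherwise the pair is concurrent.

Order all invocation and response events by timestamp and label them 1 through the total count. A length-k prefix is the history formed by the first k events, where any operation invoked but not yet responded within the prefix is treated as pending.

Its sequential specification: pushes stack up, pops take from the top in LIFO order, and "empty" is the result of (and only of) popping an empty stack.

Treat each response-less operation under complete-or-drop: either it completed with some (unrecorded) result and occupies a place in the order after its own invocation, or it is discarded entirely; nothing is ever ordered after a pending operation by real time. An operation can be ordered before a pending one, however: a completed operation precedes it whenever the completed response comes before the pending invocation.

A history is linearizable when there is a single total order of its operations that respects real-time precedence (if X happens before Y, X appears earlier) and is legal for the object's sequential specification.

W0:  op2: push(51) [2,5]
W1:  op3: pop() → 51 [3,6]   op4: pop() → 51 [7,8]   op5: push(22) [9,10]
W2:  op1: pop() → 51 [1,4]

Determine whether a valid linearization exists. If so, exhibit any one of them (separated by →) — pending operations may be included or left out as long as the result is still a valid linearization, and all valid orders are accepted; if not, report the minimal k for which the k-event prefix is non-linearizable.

through event 5 a valid linearization exists; event 6 (op3 responding at time 6) ends that
all 6 real-time-respecting orders fail — 3 completed LIFO stack operations, no legal replay
one such order, op1, op2, op3, breaks at step 1 where op1 pop() → 51 is illegal
one such order, op1, op3, op2, breaks at step 1 where op1 pop() → 51 is illegal

not linearizable — minimal violating prefix: 6 events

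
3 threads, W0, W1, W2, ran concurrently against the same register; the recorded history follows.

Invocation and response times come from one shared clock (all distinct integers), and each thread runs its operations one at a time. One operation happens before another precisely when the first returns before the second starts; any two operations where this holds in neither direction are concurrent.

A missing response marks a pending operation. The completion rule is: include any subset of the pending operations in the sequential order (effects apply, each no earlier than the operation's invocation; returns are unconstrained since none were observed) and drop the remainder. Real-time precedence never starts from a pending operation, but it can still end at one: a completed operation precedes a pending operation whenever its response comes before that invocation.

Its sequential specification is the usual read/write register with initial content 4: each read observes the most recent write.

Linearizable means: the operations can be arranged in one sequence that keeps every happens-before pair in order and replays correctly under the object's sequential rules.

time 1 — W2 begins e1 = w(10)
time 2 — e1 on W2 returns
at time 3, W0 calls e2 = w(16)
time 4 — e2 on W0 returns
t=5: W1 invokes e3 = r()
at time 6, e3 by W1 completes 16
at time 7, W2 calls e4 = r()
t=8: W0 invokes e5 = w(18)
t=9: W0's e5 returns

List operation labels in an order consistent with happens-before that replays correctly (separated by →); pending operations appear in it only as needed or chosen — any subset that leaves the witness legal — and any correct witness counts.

1. e1 w(10), leaving value 10
2. e2 w(16), leaving value 16
3. e3 r() → 16, leaving value 16
4. e4 r() (pending, included), leaving value 16
5. e5 w(18), leaving value 18

e1 → e2 → e3 → e4 → e5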